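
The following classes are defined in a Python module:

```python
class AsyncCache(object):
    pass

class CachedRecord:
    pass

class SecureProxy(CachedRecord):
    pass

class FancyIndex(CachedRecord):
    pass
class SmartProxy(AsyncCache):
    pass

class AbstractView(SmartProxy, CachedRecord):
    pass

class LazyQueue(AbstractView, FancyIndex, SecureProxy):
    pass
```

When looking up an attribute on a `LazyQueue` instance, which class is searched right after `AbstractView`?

SmartProxy

L[LazyQueue] = LazyQueue + merge(L[AbstractView], L[FancyIndex], L[SecureProxy], [AbstractView FancyIndex SecureProxy])
  take AbstractView:  [AbstractView SmartProxy AsyncCache CachedRecord object] + [FancyIndex CachedRecord object] + [SecureProxy CachedRecord object] + [AbstractView FancyIndex SecureProxy]
  take SmartProxy:  [SmartProxy AsyncCache CachedRecord object] + [FancyIndex CachedRecord object] + [SecureProxy CachedRecord object] + [FancyIndex SecureProxy]
  take AsyncCache:  [AsyncCache CachedRecord object] + [FancyIndex CachedRecord object] + [SecureProxy CachedRecord object] + [FancyIndex SecureProxy]
  take FancyIndex:  [CachedRecord object] + [FancyIndex CachedRecord object] + [SecureProxy CachedRecord object] + [FancyIndex SecureProxy]
  take SecureProxy:  [CachedRecord object] + [CachedRecord object] + [SecureProxy CachedRecord object] + [SecureProxy]
  take CachedRecord:  [CachedRecord object] + [CachedRecord object] + [CachedRecord object]
  take object:  [object] + [object] + [object]
MRO: LazyQueue AbstractView SmartProxy AsyncCache FancyIndex SecureProxy CachedRecord object
AbstractView is at position 1; next is SmartProxy.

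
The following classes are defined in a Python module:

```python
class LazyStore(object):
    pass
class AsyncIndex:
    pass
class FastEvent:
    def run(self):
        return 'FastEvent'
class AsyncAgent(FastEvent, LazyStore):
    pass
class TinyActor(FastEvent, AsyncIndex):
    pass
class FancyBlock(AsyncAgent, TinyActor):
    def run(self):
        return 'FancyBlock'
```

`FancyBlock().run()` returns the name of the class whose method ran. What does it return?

L[FancyBlock] = FancyBlock + merge(L[AsyncAgent], L[TinyActor], [AsyncAgent TinyActor])
  take AsyncAgent:  [AsyncAgent FastEvent LazyStore object] + [TinyActor FastEvent AsyncIndex object] + [AsyncAgent TinyActor]
  take TinyActor:  [FastEvent LazyStore object] + [TinyActor FastEvent AsyncIndex object] + [TinyActor]
  take FastEvent:  [FastEvent LazyStore object] + [FastEvent AsyncIndex object]
  take LazyStore:  [LazyStore object] + [AsyncIndex object]
  take AsyncIndex:  [object] + [AsyncIndex object]
  take object:  [object] + [object]
MRO: FancyBlock AsyncAgent TinyActor FastEvent LazyStore AsyncIndex object
run is defined in: FancyBlock, FastEvent. First along the MRO is FancyBlock.

FancyBlock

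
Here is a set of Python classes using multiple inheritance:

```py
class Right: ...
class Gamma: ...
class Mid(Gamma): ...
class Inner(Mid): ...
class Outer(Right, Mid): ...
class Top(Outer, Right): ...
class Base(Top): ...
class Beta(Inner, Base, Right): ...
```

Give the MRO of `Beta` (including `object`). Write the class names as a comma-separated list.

Beta, Inner, Base, Top, Outer, Right, Mid, Gamma, object

L[Beta] = Beta + merge(L[Inner], L[Base], L[Right], [Inner Base Right])
  take Inner:  [Inner Mid Gamma object] + [Base Top Outer Right Mid Gamma object] + [Right object] + [Inner Base Right]
  take Base:  [Mid Gamma object] + [Base Top Outer Right Mid Gamma object] + [Right object] + [Base Right]
  take Top:  [Mid Gamma object] + [Top Outer Right Mid Gamma object] + [Right object] + [Right]
  take Outer:  [Mid Gamma object] + [Outer Right Mid Gamma object] + [Right object] + [Right]
  take Right:  [Mid Gamma object] + [Right Mid Gamma object] + [Right object] + [Right]
  take Mid:  [Mid Gamma object] + [Mid Gamma object] + [object]
  take Gamma:  [Gamma object] + [Gamma object] + [object]
  take object:  [object] + [object] + [object]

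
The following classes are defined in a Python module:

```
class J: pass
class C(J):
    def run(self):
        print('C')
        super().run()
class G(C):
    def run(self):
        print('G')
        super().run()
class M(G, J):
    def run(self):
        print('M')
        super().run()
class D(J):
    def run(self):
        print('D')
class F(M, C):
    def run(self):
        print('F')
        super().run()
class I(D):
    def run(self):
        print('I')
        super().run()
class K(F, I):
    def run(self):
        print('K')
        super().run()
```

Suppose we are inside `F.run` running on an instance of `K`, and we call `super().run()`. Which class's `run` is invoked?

L[K] = K + merge(L[F], L[I], [F I])
  take F:  [F M G C J object] + [I D J object] + [F I]
  take M:  [M G C J object] + [I D J object] + [I]
  take G:  [G C J object] + [I D J object] + [I]
  take C:  [C J object] + [I D J object] + [I]
  take I:  [J object] + [I D J object] + [I]
  take D:  [J object] + [D J object]
  take J:  [J object] + [J object]
  take object:  [object] + [object]
MRO: K F M G C I D J object
super() in F.run on a K instance goes to the class after F in K's MRO: M.

M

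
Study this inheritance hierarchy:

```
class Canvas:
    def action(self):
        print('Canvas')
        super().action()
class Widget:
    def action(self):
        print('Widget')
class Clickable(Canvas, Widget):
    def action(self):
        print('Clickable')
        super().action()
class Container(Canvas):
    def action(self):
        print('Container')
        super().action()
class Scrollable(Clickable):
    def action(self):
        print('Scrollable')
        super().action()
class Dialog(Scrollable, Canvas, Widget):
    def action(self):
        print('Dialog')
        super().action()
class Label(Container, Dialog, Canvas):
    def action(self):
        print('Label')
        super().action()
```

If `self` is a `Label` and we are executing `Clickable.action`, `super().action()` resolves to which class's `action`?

Canvas

L[Label] = Label + merge(L[Container], L[Dialog], L[Canvas], [Container Dialog Canvas])
  take Container:  [Container Canvas object] + [Dialog Scrollable Clickable Canvas Widget object] + [Canvas object] + [Container Dialog Canvas]
  take Dialog:  [Canvas object] + [Dialog Scrollable Clickable Canvas Widget object] + [Canvas object] + [Dialog Canvas]
  take Scrollable:  [Canvas object] + [Scrollable Clickable Canvas Widget object] + [Canvas object] + [Canvas]
  take Clickable:  [Canvas object] + [Clickable Canvas Widget object] + [Canvas object] + [Canvas]
  take Canvas:  [Canvas object] + [Canvas Widget object] + [Canvas object] + [Canvas]
  take Widget:  [object] + [Widget object] + [object]
  take object:  [object] + [object] + [object]
MRO: Label Container Dialog Scrollable Clickable Canvas Widget object
super() in Clickable.action on a Label instance goes to the class after Clickable in Label's MRO: Canvas.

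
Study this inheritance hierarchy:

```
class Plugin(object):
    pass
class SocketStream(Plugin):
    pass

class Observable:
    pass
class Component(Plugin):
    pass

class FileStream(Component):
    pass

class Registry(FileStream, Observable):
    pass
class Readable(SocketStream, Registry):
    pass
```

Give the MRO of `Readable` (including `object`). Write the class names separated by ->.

L[Readable] = Readable + merge(L[SocketStream], L[Registry], [SocketStream Registry])
  take SocketStream:  [SocketStream Plugin object] + [Registry FileStream Component Plugin Observable object] + [SocketStream Registry]
  take Registry:  [Plugin object] + [Registry FileStream Component Plugin Observable object] + [Registry]
  take FileStream:  [Plugin object] + [FileStream Component Plugin Observable object]
  take Component:  [Plugin object] + [Component Plugin Observable object]
  take Plugin:  [Plugin object] + [Plugin Observable object]
  take Observable:  [object] + [Observable object]
  take object:  [object] + [object]

Readable -> SocketStream -> Registry -> FileStream -> Component -> Plugin -> Observable -> object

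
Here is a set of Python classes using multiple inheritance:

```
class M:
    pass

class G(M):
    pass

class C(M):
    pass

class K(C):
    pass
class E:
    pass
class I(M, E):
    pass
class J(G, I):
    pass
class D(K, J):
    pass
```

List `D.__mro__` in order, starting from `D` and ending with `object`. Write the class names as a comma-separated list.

D, K, C, J, G, I, M, E, object

L[D] = D + merge(L[K], L[J], [K J])
  take K:  [K C M object] + [J G I M E object] + [K J]
  take C:  [C M object] + [J G I M E object] + [J]
  take J:  [M object] + [J G I M E object] + [J]
  take G:  [M object] + [G I M E object]
  take I:  [M object] + [I M E object]
  take M:  [M object] + [M E object]
  take E:  [object] + [E object]
  take object:  [object] + [object]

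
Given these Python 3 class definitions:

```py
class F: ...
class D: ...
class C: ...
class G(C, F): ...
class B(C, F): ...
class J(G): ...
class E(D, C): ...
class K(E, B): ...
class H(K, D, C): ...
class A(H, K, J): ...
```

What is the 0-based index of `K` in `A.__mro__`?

L[A] = A + merge(L[H], L[K], L[J], [H K J])
  take H:  [H K E D B C F object] + [K E D B C F object] + [J G C F object] + [H K J]
  take K:  [K E D B C F object] + [K E D B C F object] + [J G C F object] + [K J]
  take E:  [E D B C F object] + [E D B C F object] + [J G C F object] + [J]
  take D:  [D B C F object] + [D B C F object] + [J G C F object] + [J]
  take B:  [B C F object] + [B C F object] + [J G C F object] + [J]
  take J:  [C F object] + [C F object] + [J G C F object] + [J]
  take G:  [C F object] + [C F object] + [G C F object]
  take C:  [C F object] + [C F object] + [C F object]
  take F:  [F object] + [F object] + [F object]
  take object:  [object] + [object] + [object]
MRO: A H K E D B J G C F object
K sits at index 2.

2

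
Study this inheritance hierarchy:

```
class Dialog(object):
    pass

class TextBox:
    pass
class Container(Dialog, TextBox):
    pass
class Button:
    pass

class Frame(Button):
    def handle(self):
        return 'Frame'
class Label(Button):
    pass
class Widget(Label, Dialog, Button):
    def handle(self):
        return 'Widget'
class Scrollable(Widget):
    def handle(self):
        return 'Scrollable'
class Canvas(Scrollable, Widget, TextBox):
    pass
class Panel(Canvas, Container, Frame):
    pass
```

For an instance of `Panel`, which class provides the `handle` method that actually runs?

L[Panel] = Panel + merge(L[Canvas], L[Container], L[Frame], [Canvas Container Frame])
  take Canvas:  [Canvas Scrollable Widget Label Dialog Button TextBox object] + [Container Dialog TextBox object] + [Frame Button object] + [Canvas Container Frame]
  take Scrollable:  [Scrollable Widget Label Dialog Button TextBox object] + [Container Dialog TextBox object] + [Frame Button object] + [Container Frame]
  take Widget:  [Widget Label Dialog Button TextBox object] + [Container Dialog TextBox object] + [Frame Button object] + [Container Frame]
  take Label:  [Label Dialog Button TextBox object] + [Container Dialog TextBox object] + [Frame Button object] + [Container Frame]
  take Container:  [Dialog Button TextBox object] + [Container Dialog TextBox object] + [Frame Button object] + [Container Frame]
  take Dialog:  [Dialog Button TextBox object] + [Dialog TextBox object] + [Frame Button object] + [Frame]
  take Frame:  [Button TextBox object] + [TextBox object] + [Frame Button object] + [Frame]
  take Button:  [Button TextBox object] + [TextBox object] + [Button object]
  take TextBox:  [TextBox object] + [TextBox object] + [object]
  take object:  [object] + [object] + [object]
MRO: Panel Canvas Scrollable Widget Label Container Dialog Frame Button TextBox object
handle is defined in: Frame, Scrollable, Widget. First along the MRO is Scrollable.

Scrollable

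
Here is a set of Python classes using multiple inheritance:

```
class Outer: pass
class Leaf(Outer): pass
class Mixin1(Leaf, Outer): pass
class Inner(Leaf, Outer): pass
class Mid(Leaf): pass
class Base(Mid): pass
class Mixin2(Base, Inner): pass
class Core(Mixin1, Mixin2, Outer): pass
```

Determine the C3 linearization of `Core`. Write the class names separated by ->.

Core -> Mixin1 -> Mixin2 -> Base -> Mid -> Inner -> Leaf -> Outer -> object

L[Core] = Core + merge(L[Mixin1], L[Mixin2], L[Outer], [Mixin1 Mixin2 Outer])
  take Mixin1:  [Mixin1 Leaf Outer object] + [Mixin2 Base Mid Inner Leaf Outer object] + [Outer object] + [Mixin1 Mixin2 Outer]
  take Mixin2:  [Leaf Outer object] + [Mixin2 Base Mid Inner Leaf Outer object] + [Outer object] + [Mixin2 Outer]
  take Base:  [Leaf Outer object] + [Base Mid Inner Leaf Outer object] + [Outer object] + [Outer]
  take Mid:  [Leaf Outer object] + [Mid Inner Leaf Outer object] + [Outer object] + [Outer]
  take Inner:  [Leaf Outer object] + [Inner Leaf Outer object] + [Outer object] + [Outer]
  take Leaf:  [Leaf Outer object] + [Leaf Outer object] + [Outer object] + [Outer]
  take Outer:  [Outer object] + [Outer object] + [Outer object] + [Outer]
  take object:  [object] + [object] + [object]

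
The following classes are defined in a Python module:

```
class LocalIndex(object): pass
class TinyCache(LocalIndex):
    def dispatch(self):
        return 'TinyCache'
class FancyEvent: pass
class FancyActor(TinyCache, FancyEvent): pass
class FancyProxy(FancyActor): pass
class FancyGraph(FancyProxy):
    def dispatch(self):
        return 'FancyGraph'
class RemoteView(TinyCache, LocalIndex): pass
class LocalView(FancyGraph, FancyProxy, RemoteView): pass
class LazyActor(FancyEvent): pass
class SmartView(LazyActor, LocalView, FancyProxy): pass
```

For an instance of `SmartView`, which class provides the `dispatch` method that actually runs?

L[SmartView] = SmartView + merge(L[LazyActor], L[LocalView], L[FancyProxy], [LazyActor LocalView FancyProxy])
  take LazyActor:  [LazyActor FancyEvent object] + [LocalView FancyGraph FancyProxy FancyActor RemoteView TinyCache LocalIndex FancyEvent object] + [FancyProxy FancyActor TinyCache LocalIndex FancyEvent object] + [LazyActor LocalView FancyProxy]
  take LocalView:  [FancyEvent object] + [LocalView FancyGraph FancyProxy FancyActor RemoteView TinyCache LocalIndex FancyEvent object] + [FancyProxy FancyActor TinyCache LocalIndex FancyEvent object] + [LocalView FancyProxy]
  take FancyGraph:  [FancyEvent object] + [FancyGraph FancyProxy FancyActor RemoteView TinyCache LocalIndex FancyEvent object] + [FancyProxy FancyActor TinyCache LocalIndex FancyEvent object] + [FancyProxy]
  take FancyProxy:  [FancyEvent object] + [FancyProxy FancyActor RemoteView TinyCache LocalIndex FancyEvent object] + [FancyProxy FancyActor TinyCache LocalIndex FancyEvent object] + [FancyProxy]
  take FancyActor:  [FancyEvent object] + [FancyActor RemoteView TinyCache LocalIndex FancyEvent object] + [FancyActor TinyCache LocalIndex FancyEvent object]
  take RemoteView:  [FancyEvent object] + [RemoteView TinyCache LocalIndex FancyEvent object] + [TinyCache LocalIndex FancyEvent object]
  take TinyCache:  [FancyEvent object] + [TinyCache LocalIndex FancyEvent object] + [TinyCache LocalIndex FancyEvent object]
  take LocalIndex:  [FancyEvent object] + [LocalIndex FancyEvent object] + [LocalIndex FancyEvent object]
  take FancyEvent:  [FancyEvent object] + [FancyEvent object] + [FancyEvent object]
  take object:  [object] + [object] + [object]
MRO: SmartView LazyActor LocalView FancyGraph FancyProxy FancyActor RemoteView TinyCache LocalIndex FancyEvent object
dispatch is defined in: FancyGraph, TinyCache. First along the MRO is FancyGraph.

FancyGraph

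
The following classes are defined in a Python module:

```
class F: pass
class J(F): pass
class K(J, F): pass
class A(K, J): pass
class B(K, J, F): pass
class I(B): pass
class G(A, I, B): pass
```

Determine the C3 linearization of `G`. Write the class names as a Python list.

[G, A, I, B, K, J, F, object]

L[G] = G + merge(L[A], L[I], L[B], [A I B])
  take A:  [A K J F object] + [I B K J F object] + [B K J F object] + [A I B]
  take I:  [K J F object] + [I B K J F object] + [B K J F object] + [I B]
  take B:  [K J F object] + [B K J F object] + [B K J F object] + [B]
  take K:  [K J F object] + [K J F object] + [K J F object]
  take J:  [J F object] + [J F object] + [J F object]
  take F:  [F object] + [F object] + [F object]
  take object:  [object] + [object] + [object]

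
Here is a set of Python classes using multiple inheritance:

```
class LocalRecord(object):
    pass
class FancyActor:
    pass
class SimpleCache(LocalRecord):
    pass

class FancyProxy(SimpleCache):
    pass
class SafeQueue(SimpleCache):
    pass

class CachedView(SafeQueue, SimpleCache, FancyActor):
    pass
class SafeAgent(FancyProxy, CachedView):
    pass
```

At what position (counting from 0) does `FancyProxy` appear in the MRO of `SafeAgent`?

1

L[SafeAgent] = SafeAgent + merge(L[FancyProxy], L[CachedView], [FancyProxy CachedView])
  take FancyProxy:  [FancyProxy SimpleCache LocalRecord object] + [CachedView SafeQueue SimpleCache LocalRecord FancyActor object] + [FancyProxy CachedView]
  take CachedView:  [SimpleCache LocalRecord object] + [CachedView SafeQueue SimpleCache LocalRecord FancyActor object] + [CachedView]
  take SafeQueue:  [SimpleCache LocalRecord object] + [SafeQueue SimpleCache LocalRecord FancyActor object]
  take SimpleCache:  [SimpleCache LocalRecord object] + [SimpleCache LocalRecord FancyActor object]
  take LocalRecord:  [LocalRecord object] + [LocalRecord FancyActor object]
  take FancyActor:  [object] + [FancyActor object]
  take object:  [object] + [object]
MRO: SafeAgent FancyProxy CachedView SafeQueue SimpleCache LocalRecord FancyActor object
FancyProxy sits at index 1.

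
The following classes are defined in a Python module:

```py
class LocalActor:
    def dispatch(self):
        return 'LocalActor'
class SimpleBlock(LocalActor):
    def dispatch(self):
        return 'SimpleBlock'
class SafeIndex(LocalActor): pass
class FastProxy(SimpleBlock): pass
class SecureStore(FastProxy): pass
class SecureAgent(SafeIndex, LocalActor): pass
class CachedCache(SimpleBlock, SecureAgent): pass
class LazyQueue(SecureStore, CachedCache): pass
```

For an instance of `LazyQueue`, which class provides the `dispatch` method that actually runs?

L[LazyQueue] = LazyQueue + merge(L[SecureStore], L[CachedCache], [SecureStore CachedCache])
  take SecureStore:  [SecureStore FastProxy SimpleBlock LocalActor object] + [CachedCache SimpleBlock SecureAgent SafeIndex LocalActor object] + [SecureStore CachedCache]
  take FastProxy:  [FastProxy SimpleBlock LocalActor object] + [CachedCache SimpleBlock SecureAgent SafeIndex LocalActor object] + [CachedCache]
  take CachedCache:  [SimpleBlock LocalActor object] + [CachedCache SimpleBlock SecureAgent SafeIndex LocalActor object] + [CachedCache]
  take SimpleBlock:  [SimpleBlock LocalActor object] + [SimpleBlock SecureAgent SafeIndex LocalActor object]
  take SecureAgent:  [LocalActor object] + [SecureAgent SafeIndex LocalActor object]
  take SafeIndex:  [LocalActor object] + [SafeIndex LocalActor object]
  take LocalActor:  [LocalActor object] + [LocalActor object]
  take object:  [object] + [object]
MRO: LazyQueue SecureStore FastProxy CachedCache SimpleBlock SecureAgent SafeIndex LocalActor object
dispatch is defined in: LocalActor, SimpleBlock. First along the MRO is SimpleBlock.

SimpleBlock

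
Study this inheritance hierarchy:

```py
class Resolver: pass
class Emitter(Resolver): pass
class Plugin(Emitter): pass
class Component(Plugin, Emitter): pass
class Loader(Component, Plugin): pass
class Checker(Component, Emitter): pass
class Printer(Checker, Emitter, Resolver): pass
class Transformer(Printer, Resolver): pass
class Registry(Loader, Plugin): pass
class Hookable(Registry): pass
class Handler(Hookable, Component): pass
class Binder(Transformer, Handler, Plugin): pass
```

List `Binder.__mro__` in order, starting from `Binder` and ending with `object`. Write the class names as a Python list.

L[Binder] = Binder + merge(L[Transformer], L[Handler], L[Plugin], [Transformer Handler Plugin])
  take Transformer:  [Transformer Printer Checker Component Plugin Emitter Resolver object] + [Handler Hookable Registry Loader Component Plugin Emitter Resolver object] + [Plugin Emitter Resolver object] + [Transformer Handler Plugin]
  take Printer:  [Printer Checker Component Plugin Emitter Resolver object] + [Handler Hookable Registry Loader Component Plugin Emitter Resolver object] + [Plugin Emitter Resolver object] + [Handler Plugin]
  take Checker:  [Checker Component Plugin Emitter Resolver object] + [Handler Hookable Registry Loader Component Plugin Emitter Resolver object] + [Plugin Emitter Resolver object] + [Handler Plugin]
  take Handler:  [Component Plugin Emitter Resolver object] + [Handler Hookable Registry Loader Component Plugin Emitter Resolver object] + [Plugin Emitter Resolver object] + [Handler Plugin]
  take Hookable:  [Component Plugin Emitter Resolver object] + [Hookable Registry Loader Component Plugin Emitter Resolver object] + [Plugin Emitter Resolver object] + [Plugin]
  take Registry:  [Component Plugin Emitter Resolver object] + [Registry Loader Component Plugin Emitter Resolver object] + [Plugin Emitter Resolver object] + [Plugin]
  take Loader:  [Component Plugin Emitter Resolver object] + [Loader Component Plugin Emitter Resolver object] + [Plugin Emitter Resolver object] + [Plugin]
  take Component:  [Component Plugin Emitter Resolver object] + [Component Plugin Emitter Resolver object] + [Plugin Emitter Resolver object] + [Plugin]
  take Plugin:  [Plugin Emitter Resolver object] + [Plugin Emitter Resolver object] + [Plugin Emitter Resolver object] + [Plugin]
  take Emitter:  [Emitter Resolver object] + [Emitter Resolver object] + [Emitter Resolver object]
  take Resolver:  [Resolver object] + [Resolver object] + [Resolver object]
  take object:  [object] + [object] + [object]

[Binder, Transformer, Printer, Checker, Handler, Hookable, Registry, Loader, Component, Plugin, Emitter, Resolver, object]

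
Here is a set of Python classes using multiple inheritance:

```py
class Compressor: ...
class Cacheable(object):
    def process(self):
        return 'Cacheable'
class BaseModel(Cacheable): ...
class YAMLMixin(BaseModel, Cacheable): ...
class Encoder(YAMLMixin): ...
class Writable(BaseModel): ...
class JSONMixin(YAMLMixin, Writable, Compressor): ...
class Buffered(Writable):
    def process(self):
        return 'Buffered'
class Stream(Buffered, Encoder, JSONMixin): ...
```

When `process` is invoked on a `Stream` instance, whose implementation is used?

L[Stream] = Stream + merge(L[Buffered], L[Encoder], L[JSONMixin], [Buffered Encoder JSONMixin])
  take Buffered:  [Buffered Writable BaseModel Cacheable object] + [Encoder YAMLMixin BaseModel Cacheable object] + [JSONMixin YAMLMixin Writable BaseModel Cacheable Compressor object] + [Buffered Encoder JSONMixin]
  take Encoder:  [Writable BaseModel Cacheable object] + [Encoder YAMLMixin BaseModel Cacheable object] + [JSONMixin YAMLMixin Writable BaseModel Cacheable Compressor object] + [Encoder JSONMixin]
  take JSONMixin:  [Writable BaseModel Cacheable object] + [YAMLMixin BaseModel Cacheable object] + [JSONMixin YAMLMixin Writable BaseModel Cacheable Compressor object] + [JSONMixin]
  take YAMLMixin:  [Writable BaseModel Cacheable object] + [YAMLMixin BaseModel Cacheable object] + [YAMLMixin Writable BaseModel Cacheable Compressor object]
  take Writable:  [Writable BaseModel Cacheable object] + [BaseModel Cacheable object] + [Writable BaseModel Cacheable Compressor object]
  take BaseModel:  [BaseModel Cacheable object] + [BaseModel Cacheable object] + [BaseModel Cacheable Compressor object]
  take Cacheable:  [Cacheable object] + [Cacheable object] + [Cacheable Compressor object]
  take Compressor:  [object] + [object] + [Compressor object]
  take object:  [object] + [object] + [object]
MRO: Stream Buffered Encoder JSONMixin YAMLMixin Writable BaseModel Cacheable Compressor object
process is defined in: Buffered, Cacheable. First along the MRO is Buffered.

Buffered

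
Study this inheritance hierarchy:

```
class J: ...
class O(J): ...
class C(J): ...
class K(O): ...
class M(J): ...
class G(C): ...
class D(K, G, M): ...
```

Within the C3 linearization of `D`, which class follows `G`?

C

L[D] = D + merge(L[K], L[G], L[M], [K G M])
  take K:  [K O J object] + [G C J object] + [M J object] + [K G M]
  take O:  [O J object] + [G C J object] + [M J object] + [G M]
  take G:  [J object] + [G C J object] + [M J object] + [G M]
  take C:  [J object] + [C J object] + [M J object] + [M]
  take M:  [J object] + [J object] + [M J object] + [M]
  take J:  [J object] + [J object] + [J object]
  take object:  [object] + [object] + [object]
MRO: D K O G C M J object
G is at position 3; next is C.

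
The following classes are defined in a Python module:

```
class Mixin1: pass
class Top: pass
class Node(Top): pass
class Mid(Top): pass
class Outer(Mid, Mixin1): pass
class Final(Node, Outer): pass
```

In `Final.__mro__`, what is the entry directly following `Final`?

Node

L[Final] = Final + merge(L[Node], L[Outer], [Node Outer])
  take Node:  [Node Top object] + [Outer Mid Top Mixin1 object] + [Node Outer]
  take Outer:  [Top object] + [Outer Mid Top Mixin1 object] + [Outer]
  take Mid:  [Top object] + [Mid Top Mixin1 object]
  take Top:  [Top object] + [Top Mixin1 object]
  take Mixin1:  [object] + [Mixin1 object]
  take object:  [object] + [object]
MRO: Final Node Outer Mid Top Mixin1 object
Final is at position 0; next is Node.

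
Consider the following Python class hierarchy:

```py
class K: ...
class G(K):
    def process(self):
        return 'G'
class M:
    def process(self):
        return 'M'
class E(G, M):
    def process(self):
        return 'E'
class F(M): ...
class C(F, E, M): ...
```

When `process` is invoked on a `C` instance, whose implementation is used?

E

L[C] = C + merge(L[F], L[E], L[M], [F E M])
  take F:  [F M object] + [E G K M object] + [M object] + [F E M]
  take E:  [M object] + [E G K M object] + [M object] + [E M]
  take G:  [M object] + [G K M object] + [M object] + [M]
  take K:  [M object] + [K M object] + [M object] + [M]
  take M:  [M object] + [M object] + [M object] + [M]
  take object:  [object] + [object] + [object]
MRO: C F E G K M object
process is defined in: E, G, M. First along the MRO is E.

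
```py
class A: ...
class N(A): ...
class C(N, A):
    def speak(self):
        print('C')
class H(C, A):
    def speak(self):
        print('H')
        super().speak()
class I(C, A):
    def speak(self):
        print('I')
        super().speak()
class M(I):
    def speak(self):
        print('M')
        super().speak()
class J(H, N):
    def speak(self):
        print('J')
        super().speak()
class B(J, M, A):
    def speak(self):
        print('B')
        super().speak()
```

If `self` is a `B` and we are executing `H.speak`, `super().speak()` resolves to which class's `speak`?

L[B] = B + merge(L[J], L[M], L[A], [J M A])
  take J:  [J H C N A object] + [M I C N A object] + [A object] + [J M A]
  take H:  [H C N A object] + [M I C N A object] + [A object] + [M A]
  take M:  [C N A object] + [M I C N A object] + [A object] + [M A]
  take I:  [C N A object] + [I C N A object] + [A object] + [A]
  take C:  [C N A object] + [C N A object] + [A object] + [A]
  take N:  [N A object] + [N A object] + [A object] + [A]
  take A:  [A object] + [A object] + [A object] + [A]
  take object:  [object] + [object] + [object]
MRO: B J H M I C N A object
super() in H.speak on a B instance goes to the class after H in B's MRO: M.

M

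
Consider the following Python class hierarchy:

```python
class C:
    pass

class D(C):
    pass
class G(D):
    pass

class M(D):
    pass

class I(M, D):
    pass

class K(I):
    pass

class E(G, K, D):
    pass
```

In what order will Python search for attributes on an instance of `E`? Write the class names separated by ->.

L[E] = E + merge(L[G], L[K], L[D], [G K D])
  take G:  [G D C object] + [K I M D C object] + [D C object] + [G K D]
  take K:  [D C object] + [K I M D C object] + [D C object] + [K D]
  take I:  [D C object] + [I M D C object] + [D C object] + [D]
  take M:  [D C object] + [M D C object] + [D C object] + [D]
  take D:  [D C object] + [D C object] + [D C object] + [D]
  take C:  [C object] + [C object] + [C object]
  take object:  [object] + [object] + [object]

E -> G -> K -> I -> M -> D -> C -> object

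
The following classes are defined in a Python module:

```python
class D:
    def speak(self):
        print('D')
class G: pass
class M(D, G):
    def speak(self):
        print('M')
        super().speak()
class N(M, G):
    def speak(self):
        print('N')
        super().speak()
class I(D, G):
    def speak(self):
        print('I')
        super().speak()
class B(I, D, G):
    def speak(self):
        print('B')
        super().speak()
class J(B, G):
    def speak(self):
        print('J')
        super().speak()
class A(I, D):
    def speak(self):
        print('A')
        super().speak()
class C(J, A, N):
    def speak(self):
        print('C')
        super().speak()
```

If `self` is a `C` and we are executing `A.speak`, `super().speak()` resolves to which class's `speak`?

I

L[C] = C + merge(L[J], L[A], L[N], [J A N])
  take J:  [J B I D G object] + [A I D G object] + [N M D G object] + [J A N]
  take B:  [B I D G object] + [A I D G object] + [N M D G object] + [A N]
  take A:  [I D G object] + [A I D G object] + [N M D G object] + [A N]
  take I:  [I D G object] + [I D G object] + [N M D G object] + [N]
  take N:  [D G object] + [D G object] + [N M D G object] + [N]
  take M:  [D G object] + [D G object] + [M D G object]
  take D:  [D G object] + [D G object] + [D G object]
  take G:  [G object] + [G object] + [G object]
  take object:  [object] + [object] + [object]
MRO: C J B A I N M D G object
super() in A.speak on a C instance goes to the class after A in C's MRO: I.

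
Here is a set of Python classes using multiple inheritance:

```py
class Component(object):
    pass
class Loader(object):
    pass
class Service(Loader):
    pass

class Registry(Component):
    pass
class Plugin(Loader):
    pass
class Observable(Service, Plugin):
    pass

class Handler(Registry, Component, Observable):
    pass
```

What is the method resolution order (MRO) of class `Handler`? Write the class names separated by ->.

L[Handler] = Handler + merge(L[Registry], L[Component], L[Observable], [Registry Component Observable])
  take Registry:  [Registry Component object] + [Component object] + [Observable Service Plugin Loader object] + [Registry Component Observable]
  take Component:  [Component object] + [Component object] + [Observable Service Plugin Loader object] + [Component Observable]
  take Observable:  [object] + [object] + [Observable Service Plugin Loader object] + [Observable]
  take Service:  [object] + [object] + [Service Plugin Loader object]
  take Plugin:  [object] + [object] + [Plugin Loader object]
  take Loader:  [object] + [object] + [Loader object]
  take object:  [object] + [object] + [object]

Handler -> Registry -> Component -> Observable -> Service -> Plugin -> Loader -> object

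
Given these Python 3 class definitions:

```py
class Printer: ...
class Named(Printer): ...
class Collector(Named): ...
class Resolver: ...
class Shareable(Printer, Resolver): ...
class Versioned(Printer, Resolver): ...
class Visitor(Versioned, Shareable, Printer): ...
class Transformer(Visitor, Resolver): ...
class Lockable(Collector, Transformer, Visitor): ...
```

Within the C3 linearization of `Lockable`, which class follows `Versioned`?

L[Lockable] = Lockable + merge(L[Collector], L[Transformer], L[Visitor], [Collector Transformer Visitor])
  take Collector:  [Collector Named Printer object] + [Transformer Visitor Versioned Shareable Printer Resolver object] + [Visitor Versioned Shareable Printer Resolver object] + [Collector Transformer Visitor]
  take Named:  [Named Printer object] + [Transformer Visitor Versioned Shareable Printer Resolver object] + [Visitor Versioned Shareable Printer Resolver object] + [Transformer Visitor]
  take Transformer:  [Printer object] + [Transformer Visitor Versioned Shareable Printer Resolver object] + [Visitor Versioned Shareable Printer Resolver object] + [Transformer Visitor]
  take Visitor:  [Printer object] + [Visitor Versioned Shareable Printer Resolver object] + [Visitor Versioned Shareable Printer Resolver object] + [Visitor]
  take Versioned:  [Printer object] + [Versioned Shareable Printer Resolver object] + [Versioned Shareable Printer Resolver object]
  take Shareable:  [Printer object] + [Shareable Printer Resolver object] + [Shareable Printer Resolver object]
  take Printer:  [Printer object] + [Printer Resolver object] + [Printer Resolver object]
  take Resolver:  [object] + [Resolver object] + [Resolver object]
  take object:  [object] + [object] + [object]
MRO: Lockable Collector Named Transformer Visitor Versioned Shareable Printer Resolver object
Versioned is at position 5; next is Shareable.

Shareable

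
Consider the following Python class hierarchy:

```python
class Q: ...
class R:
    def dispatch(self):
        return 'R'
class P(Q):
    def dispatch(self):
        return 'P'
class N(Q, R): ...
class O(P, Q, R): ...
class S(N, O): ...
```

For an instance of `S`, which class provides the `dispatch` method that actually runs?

P

L[S] = S + merge(L[N], L[O], [N O])
  take N:  [N Q R object] + [O P Q R object] + [N O]
  take O:  [Q R object] + [O P Q R object] + [O]
  take P:  [Q R object] + [P Q R object]
  take Q:  [Q R object] + [Q R object]
  take R:  [R object] + [R object]
  take object:  [object] + [object]
MRO: S N O P Q R object
dispatch is defined in: P, R. First along the MRO is P.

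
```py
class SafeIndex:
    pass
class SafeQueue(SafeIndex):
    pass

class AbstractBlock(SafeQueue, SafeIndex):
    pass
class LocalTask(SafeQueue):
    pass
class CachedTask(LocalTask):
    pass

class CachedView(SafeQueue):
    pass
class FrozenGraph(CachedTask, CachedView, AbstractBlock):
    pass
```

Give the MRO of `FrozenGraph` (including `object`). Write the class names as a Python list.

[FrozenGraph, CachedTask, LocalTask, CachedView, AbstractBlock, SafeQueue, SafeIndex, object]

L[FrozenGraph] = FrozenGraph + merge(L[CachedTask], L[CachedView], L[AbstractBlock], [CachedTask CachedView AbstractBlock])
  take CachedTask:  [CachedTask LocalTask SafeQueue SafeIndex object] + [CachedView SafeQueue SafeIndex object] + [AbstractBlock SafeQueue SafeIndex object] + [CachedTask CachedView AbstractBlock]
  take LocalTask:  [LocalTask SafeQueue SafeIndex object] + [CachedView SafeQueue SafeIndex object] + [AbstractBlock SafeQueue SafeIndex object] + [CachedView AbstractBlock]
  take CachedView:  [SafeQueue SafeIndex object] + [CachedView SafeQueue SafeIndex object] + [AbstractBlock SafeQueue SafeIndex object] + [CachedView AbstractBlock]
  take AbstractBlock:  [SafeQueue SafeIndex object] + [SafeQueue SafeIndex object] + [AbstractBlock SafeQueue SafeIndex object] + [AbstractBlock]
  take SafeQueue:  [SafeQueue SafeIndex object] + [SafeQueue SafeIndex object] + [SafeQueue SafeIndex object]
  take SafeIndex:  [SafeIndex object] + [SafeIndex object] + [SafeIndex object]
  take object:  [object] + [object] + [object]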